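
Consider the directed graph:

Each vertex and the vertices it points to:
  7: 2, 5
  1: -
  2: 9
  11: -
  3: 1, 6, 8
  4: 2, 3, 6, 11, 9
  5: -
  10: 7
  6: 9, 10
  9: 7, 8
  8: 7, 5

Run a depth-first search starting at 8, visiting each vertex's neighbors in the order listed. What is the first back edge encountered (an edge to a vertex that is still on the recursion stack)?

9->7

DFS from 8 (visiting each vertex's neighbors in the order listed); mark gray on enter, black on exit:
8 gray
  7 gray
    2 gray
      9 gray
        9→7: 7 is gray → back edge
First back edge: 9 → 7.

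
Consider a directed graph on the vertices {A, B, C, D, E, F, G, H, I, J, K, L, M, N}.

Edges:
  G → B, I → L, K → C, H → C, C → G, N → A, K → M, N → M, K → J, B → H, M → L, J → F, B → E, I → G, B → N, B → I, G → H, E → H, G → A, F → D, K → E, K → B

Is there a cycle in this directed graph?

Yes

DFS with white/gray/black marking, starting from E:
E gray
  H gray
    C gray
      G gray
        B gray
          B→H: H is gray → back edge
Back edge found, so a cycle exists: H → C → G → B → H.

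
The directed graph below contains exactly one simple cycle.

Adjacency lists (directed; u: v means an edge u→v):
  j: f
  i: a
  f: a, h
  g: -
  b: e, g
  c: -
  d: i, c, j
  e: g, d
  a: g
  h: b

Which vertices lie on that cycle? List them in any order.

DFS with gray/black marking from d:
d gray
  i gray
    a gray
      g gray
      g black
    a black
  i black
  c gray
  c black
  j gray
    f gray
      f→a: a black — skip
      h gray
        b gray
          e gray
            e→g: g black — skip
            e→d: d is gray → back edge
Back edge closes the cycle d → j → f → h → b → e → d; its vertices are {b, d, e, f, h, j}.

b, d, e, f, h, j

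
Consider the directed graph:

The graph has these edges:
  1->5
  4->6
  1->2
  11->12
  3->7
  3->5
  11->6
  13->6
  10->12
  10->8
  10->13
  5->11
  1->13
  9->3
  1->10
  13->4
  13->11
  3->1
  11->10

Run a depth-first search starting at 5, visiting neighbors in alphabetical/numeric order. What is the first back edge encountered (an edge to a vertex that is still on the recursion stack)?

13→11

DFS from 5 (visiting neighbors in alphabetical/numeric order); mark gray on enter, black on exit:
5 gray
  11 gray
    6 gray
    6 black
    10 gray
      8 gray
      8 black
      12 gray
      12 black
      13 gray
        4 gray
          4→6: 6 black — skip
        4 black
        13→6: 6 black — skip
        13→11: 11 is gray → back edge
First back edge: 13 → 11.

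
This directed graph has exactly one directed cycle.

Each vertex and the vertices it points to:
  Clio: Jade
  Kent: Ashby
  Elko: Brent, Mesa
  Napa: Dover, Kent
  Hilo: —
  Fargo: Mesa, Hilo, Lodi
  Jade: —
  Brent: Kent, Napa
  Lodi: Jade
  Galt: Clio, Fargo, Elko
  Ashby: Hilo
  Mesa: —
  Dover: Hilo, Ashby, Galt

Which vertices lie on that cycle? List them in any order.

DFS with gray/black marking from Galt:
Galt gray
  Clio gray
    Jade gray
    Jade black
  Clio black
  Fargo gray
    Mesa gray
    Mesa black
    Hilo gray
    Hilo black
    Lodi gray
      Lodi→Jade: Jade black — skip
    Lodi black
  Fargo black
  Elko gray
    Brent gray
      Kent gray
        Ashby gray
          Ashby→Hilo: Hilo black — skip
        Ashby black
      Kent black
      Napa gray
        Dover gray
          Dover→Hilo: Hilo black — skip
          Dover→Ashby: Ashby black — skip
          Dover→Galt: Galt is gray → back edge
Back edge closes the cycle Galt → Elko → Brent → Napa → Dover → Galt; its vertices are {Elko, Galt, Napa, Brent, Dover}.

Elko, Galt, Napa, Brent, Dover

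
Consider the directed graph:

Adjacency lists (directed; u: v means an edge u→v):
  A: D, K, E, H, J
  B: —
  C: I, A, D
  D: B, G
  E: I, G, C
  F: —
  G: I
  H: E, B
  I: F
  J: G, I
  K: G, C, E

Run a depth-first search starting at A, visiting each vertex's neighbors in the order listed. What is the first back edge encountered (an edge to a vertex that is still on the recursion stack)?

C->A

DFS from A (visiting each vertex's neighbors in the order listed); mark gray on enter, black on exit:
A gray
  D gray
    B gray
    B black
    G gray
      I gray
        F gray
        F black
      I black
    G black
  D black
  K gray
    K→G: G black — skip
    C gray
      C→I: I black — skip
      C→A: A is gray → back edge
First back edge: C → A.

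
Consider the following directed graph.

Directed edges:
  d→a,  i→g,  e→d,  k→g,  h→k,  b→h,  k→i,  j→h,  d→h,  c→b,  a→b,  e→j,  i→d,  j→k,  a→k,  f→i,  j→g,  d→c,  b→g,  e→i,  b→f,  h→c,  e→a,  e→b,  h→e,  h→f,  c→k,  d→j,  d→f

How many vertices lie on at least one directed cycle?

A vertex is on a directed cycle iff it belongs to a strongly connected component of size ≥ 2 (or has a self-loop).
The vertices on cycles are {a, b, c, d, e, f, h, i, j, k} — 10 in total.

10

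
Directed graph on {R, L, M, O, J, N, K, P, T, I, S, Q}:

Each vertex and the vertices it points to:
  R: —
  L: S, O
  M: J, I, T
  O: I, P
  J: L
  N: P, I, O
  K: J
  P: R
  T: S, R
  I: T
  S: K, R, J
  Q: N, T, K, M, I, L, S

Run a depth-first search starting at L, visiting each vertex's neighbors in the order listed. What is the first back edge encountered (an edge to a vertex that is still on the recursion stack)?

J->L

DFS from L (visiting each vertex's neighbors in the order listed); mark gray on enter, black on exit:
L gray
  S gray
    K gray
      J gray
        J→L: L is gray → back edge
First back edge: J → L.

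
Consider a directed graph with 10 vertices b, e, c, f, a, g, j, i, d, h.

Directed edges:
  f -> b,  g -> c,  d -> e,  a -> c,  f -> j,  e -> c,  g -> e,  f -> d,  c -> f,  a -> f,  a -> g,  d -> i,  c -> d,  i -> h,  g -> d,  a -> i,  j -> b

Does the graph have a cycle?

DFS with white/gray/black marking, starting from a:
a gray
  c gray
    f gray
      d gray
        i gray
          h gray
          h black
        i black
        e gray
          e→c: c is gray → back edge
Back edge found, so a cycle exists: c → f → d → e → c.

Yes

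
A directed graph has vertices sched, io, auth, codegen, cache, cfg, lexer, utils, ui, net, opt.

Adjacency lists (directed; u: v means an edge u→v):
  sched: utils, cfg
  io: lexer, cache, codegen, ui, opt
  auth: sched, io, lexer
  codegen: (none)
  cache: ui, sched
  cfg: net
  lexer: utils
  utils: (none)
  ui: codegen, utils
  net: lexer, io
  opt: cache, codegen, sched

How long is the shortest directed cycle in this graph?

5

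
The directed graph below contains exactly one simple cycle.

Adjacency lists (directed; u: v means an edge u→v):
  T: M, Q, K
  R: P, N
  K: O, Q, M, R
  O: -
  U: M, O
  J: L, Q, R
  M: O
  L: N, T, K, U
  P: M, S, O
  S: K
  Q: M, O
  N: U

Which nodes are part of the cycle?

DFS with gray/black marking from R:
R gray
  P gray
    M gray
      O gray
      O black
    M black
    S gray
      K gray
        K→O: O black — skip
        Q gray
          Q→M: M black — skip
          Q→O: O black — skip
        Q black
        K→M: M black — skip
        K→R: R is gray → back edge
Back edge closes the cycle R → P → S → K → R; its vertices are {K, P, R, S}.

K, P, R, S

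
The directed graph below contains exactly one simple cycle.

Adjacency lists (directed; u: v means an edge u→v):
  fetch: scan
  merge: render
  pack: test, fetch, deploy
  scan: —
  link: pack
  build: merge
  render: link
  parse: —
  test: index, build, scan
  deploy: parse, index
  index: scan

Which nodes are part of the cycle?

DFS with gray/black marking from pack:
pack gray
  test gray
    index gray
      scan gray
      scan black
    index black
    build gray
      merge gray
        render gray
          link gray
            link→pack: pack is gray → back edge
Back edge closes the cycle pack → test → build → merge → render → link → pack; its vertices are {link, pack, test, build, merge, render}.

link, pack, test, build, merge, render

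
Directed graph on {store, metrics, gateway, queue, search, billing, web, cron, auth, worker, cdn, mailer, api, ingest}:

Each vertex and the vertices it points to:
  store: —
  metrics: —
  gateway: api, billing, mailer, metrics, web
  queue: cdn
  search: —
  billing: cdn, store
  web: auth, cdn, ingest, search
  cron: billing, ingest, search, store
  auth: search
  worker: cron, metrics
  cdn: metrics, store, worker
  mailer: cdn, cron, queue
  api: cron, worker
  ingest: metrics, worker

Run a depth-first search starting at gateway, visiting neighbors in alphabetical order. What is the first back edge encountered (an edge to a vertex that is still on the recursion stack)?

worker→cron

DFS from gateway (visiting neighbors in alphabetical order); mark gray on enter, black on exit:
gateway gray
  api gray
    cron gray
      billing gray
        cdn gray
          metrics gray
          metrics black
          store gray
          store black
          worker gray
            worker→cron: cron is gray → back edge
First back edge: worker → cron.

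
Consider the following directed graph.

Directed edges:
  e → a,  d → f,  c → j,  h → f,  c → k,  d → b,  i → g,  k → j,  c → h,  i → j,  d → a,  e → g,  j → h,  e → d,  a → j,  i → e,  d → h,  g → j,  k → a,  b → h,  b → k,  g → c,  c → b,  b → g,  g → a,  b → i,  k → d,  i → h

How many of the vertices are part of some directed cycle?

A vertex is on a directed cycle iff it belongs to a strongly connected component of size ≥ 2 (or has a self-loop).
The vertices on cycles are {b, c, d, e, g, i, k} — 7 in total.

7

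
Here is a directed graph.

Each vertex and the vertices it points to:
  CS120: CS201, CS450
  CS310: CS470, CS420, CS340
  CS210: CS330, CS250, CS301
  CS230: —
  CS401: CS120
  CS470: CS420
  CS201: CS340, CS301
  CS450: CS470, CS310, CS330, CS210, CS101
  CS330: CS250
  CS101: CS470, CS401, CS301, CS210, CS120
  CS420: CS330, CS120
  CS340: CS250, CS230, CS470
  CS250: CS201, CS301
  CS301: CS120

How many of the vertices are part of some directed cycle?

13

A vertex is on a directed cycle iff it belongs to a strongly connected component of size ≥ 2 (or has a self-loop).
The vertices on cycles are {CS101, CS120, CS201, CS210, CS250, CS301, CS310, CS330, CS340, CS401, CS420, CS450, CS470} — 13 in total.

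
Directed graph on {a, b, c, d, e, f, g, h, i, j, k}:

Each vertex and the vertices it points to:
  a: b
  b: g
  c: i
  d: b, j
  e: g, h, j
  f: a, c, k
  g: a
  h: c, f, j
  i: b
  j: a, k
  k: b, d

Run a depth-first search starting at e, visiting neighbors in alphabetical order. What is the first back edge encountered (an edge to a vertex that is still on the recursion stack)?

DFS from e (visiting neighbors in alphabetical order); mark gray on enter, black on exit:
e gray
  g gray
    a gray
      b gray
        b→g: g is gray → back edge
First back edge: b → g.

b->g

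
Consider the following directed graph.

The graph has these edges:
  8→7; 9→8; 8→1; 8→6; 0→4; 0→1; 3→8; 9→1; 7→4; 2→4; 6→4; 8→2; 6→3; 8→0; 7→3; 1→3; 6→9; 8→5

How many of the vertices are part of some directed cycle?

7

A vertex is on a directed cycle iff it belongs to a strongly connected component of size ≥ 2 (or has a self-loop).
The vertices on cycles are {0, 1, 3, 6, 7, 8, 9} — 7 in total.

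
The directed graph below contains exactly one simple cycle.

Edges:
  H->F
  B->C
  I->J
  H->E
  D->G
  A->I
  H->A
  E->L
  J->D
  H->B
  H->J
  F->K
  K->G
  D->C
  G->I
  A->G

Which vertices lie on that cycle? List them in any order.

DFS with gray/black marking from J:
J gray
  D gray
    G gray
      I gray
        I→J: J is gray → back edge
Back edge closes the cycle J → D → G → I → J; its vertices are {D, G, I, J}.

D, G, I, J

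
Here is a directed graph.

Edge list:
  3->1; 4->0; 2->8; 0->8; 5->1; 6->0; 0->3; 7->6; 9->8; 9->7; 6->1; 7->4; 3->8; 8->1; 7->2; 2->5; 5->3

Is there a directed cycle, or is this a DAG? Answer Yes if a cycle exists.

DFS with white/gray/black marking, starting from 4:
4 gray
  0 gray
    3 gray
      1 gray
      1 black
      8 gray
        8→1: 1 black — skip
      8 black
    3 black
    0→8: 8 black — skip
  0 black
4 black
2 gray
  5 gray
    5→3: 3 black — skip
    5→1: 1 black — skip
  5 black
  2→8: 8 black — skip
2 black
6 gray
  6→1: 1 black — skip
  6→0: 0 black — skip
6 black
7 gray
  7→4: 4 black — skip
  7→2: 2 black — skip
  7→6: 6 black — skip
7 black
9 gray
  9→8: 8 black — skip
  9→7: 7 black — skip
9 black
Every edge goes to a white or black vertex — no back edge, so the graph is acyclic.

No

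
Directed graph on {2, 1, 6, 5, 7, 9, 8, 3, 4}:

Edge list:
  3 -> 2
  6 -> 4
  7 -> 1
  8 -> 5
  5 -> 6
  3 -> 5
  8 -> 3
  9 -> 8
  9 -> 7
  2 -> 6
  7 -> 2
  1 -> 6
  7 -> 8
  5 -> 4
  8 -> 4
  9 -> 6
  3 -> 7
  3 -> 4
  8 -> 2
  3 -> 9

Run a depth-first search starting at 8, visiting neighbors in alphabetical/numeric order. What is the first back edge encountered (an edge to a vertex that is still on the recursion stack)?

7->8

DFS from 8 (visiting neighbors in alphabetical/numeric order); mark gray on enter, black on exit:
8 gray
  2 gray
    6 gray
      4 gray
      4 black
    6 black
  2 black
  3 gray
    3→2: 2 black — skip
    3→4: 4 black — skip
    5 gray
      5→4: 4 black — skip
      5→6: 6 black — skip
    5 black
    7 gray
      1 gray
        1→6: 6 black — skip
      1 black
      7→2: 2 black — skip
      7→8: 8 is gray → back edge
First back edge: 7 → 8.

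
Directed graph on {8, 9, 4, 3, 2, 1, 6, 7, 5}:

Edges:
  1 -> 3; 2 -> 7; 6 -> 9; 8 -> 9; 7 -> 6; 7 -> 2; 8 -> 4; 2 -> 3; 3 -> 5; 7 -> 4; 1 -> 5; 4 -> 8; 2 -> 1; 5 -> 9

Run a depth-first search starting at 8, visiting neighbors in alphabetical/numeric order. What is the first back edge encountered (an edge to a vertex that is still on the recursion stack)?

4->8

DFS from 8 (visiting neighbors in alphabetical/numeric order); mark gray on enter, black on exit:
8 gray
  4 gray
    4→8: 8 is gray → back edge
First back edge: 4 → 8.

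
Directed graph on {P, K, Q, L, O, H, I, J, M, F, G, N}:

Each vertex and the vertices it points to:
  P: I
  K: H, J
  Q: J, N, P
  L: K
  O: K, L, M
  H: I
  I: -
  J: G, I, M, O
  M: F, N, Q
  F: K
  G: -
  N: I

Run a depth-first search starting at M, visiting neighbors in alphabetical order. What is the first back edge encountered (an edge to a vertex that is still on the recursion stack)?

DFS from M (visiting neighbors in alphabetical order); mark gray on enter, black on exit:
M gray
  F gray
    K gray
      H gray
        I gray
        I black
      H black
      J gray
        G gray
        G black
        J→I: I black — skip
        J→M: M is gray → back edge
First back edge: J → M.

J→M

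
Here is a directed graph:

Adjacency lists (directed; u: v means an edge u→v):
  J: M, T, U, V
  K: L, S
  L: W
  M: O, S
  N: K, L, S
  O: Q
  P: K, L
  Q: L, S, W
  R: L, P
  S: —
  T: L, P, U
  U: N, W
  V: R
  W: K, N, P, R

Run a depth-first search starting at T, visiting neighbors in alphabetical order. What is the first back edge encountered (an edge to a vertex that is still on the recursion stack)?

DFS from T (visiting neighbors in alphabetical order); mark gray on enter, black on exit:
T gray
  L gray
    W gray
      K gray
        K→L: L is gray → back edge
First back edge: K → L.

K->L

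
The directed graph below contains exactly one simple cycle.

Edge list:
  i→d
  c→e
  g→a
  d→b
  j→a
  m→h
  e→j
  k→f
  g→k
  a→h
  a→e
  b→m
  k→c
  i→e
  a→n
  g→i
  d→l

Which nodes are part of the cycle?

a, e, j

DFS with gray/black marking from e:
e gray
  j gray
    a gray
      h gray
      h black
      a→e: e is gray → back edge
Back edge closes the cycle e → j → a → e; its vertices are {a, e, j}.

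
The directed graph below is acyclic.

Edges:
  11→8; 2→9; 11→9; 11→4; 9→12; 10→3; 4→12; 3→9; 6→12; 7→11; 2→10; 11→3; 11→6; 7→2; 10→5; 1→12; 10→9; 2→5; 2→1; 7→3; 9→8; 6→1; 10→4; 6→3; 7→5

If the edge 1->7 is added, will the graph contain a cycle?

Adding 1→7 creates a cycle iff 7 can already reach 1.
Path from 7: 7 → 2 → 1.
So 7 → … → 1 → 7 is a cycle.

Yes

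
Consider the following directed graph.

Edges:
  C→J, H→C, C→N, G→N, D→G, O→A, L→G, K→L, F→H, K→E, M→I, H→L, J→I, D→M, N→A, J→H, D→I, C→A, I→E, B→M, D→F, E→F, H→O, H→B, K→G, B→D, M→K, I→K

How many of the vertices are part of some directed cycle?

A vertex is on a directed cycle iff it belongs to a strongly connected component of size ≥ 2 (or has a self-loop).
The vertices on cycles are {B, C, D, E, F, H, I, J, K, M} — 10 in total.

10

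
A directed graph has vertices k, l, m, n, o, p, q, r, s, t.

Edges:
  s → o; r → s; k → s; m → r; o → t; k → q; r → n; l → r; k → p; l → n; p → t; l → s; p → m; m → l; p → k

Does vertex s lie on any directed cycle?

s lies on a cycle iff there is a path from s back to itself.
Exploring from s, it never reaches itself; equivalently, its strongly connected component is a singleton.

No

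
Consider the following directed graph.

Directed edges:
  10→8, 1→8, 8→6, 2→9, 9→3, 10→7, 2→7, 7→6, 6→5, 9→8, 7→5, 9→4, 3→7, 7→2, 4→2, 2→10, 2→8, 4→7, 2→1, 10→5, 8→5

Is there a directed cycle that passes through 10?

10 is on a cycle iff 10 can reach itself via ≥1 edge.
10 → 7 → 2 → 10 — yes.

Yes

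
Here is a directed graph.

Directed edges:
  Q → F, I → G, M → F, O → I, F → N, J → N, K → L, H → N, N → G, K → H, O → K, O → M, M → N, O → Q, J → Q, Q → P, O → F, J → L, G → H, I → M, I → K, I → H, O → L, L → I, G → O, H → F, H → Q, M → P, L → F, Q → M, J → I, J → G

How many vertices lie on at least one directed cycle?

10

A vertex is on a directed cycle iff it belongs to a strongly connected component of size ≥ 2 (or has a self-loop).
The vertices on cycles are {F, G, H, I, K, L, M, N, O, Q} — 10 in total.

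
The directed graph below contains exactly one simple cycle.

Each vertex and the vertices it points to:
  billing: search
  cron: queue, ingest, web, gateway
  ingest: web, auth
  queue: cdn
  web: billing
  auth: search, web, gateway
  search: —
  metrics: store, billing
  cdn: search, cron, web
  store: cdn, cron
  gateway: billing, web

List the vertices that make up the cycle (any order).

DFS with gray/black marking from cron:
cron gray
  queue gray
    cdn gray
      search gray
      search black
      cdn→cron: cron is gray → back edge
Back edge closes the cycle cron → queue → cdn → cron; its vertices are {cdn, cron, queue}.

cdn, cron, queue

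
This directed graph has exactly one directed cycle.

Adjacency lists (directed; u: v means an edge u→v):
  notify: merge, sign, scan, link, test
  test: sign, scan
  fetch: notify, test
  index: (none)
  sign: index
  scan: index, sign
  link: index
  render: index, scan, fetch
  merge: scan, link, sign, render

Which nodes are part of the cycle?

fetch, merge, notify, render

DFS with gray/black marking from fetch:
fetch gray
  notify gray
    merge gray
      scan gray
        index gray
        index black
        sign gray
          sign→index: index black — skip
        sign black
      scan black
      link gray
        link→index: index black — skip
      link black
      merge→sign: sign black — skip
      render gray
        render→index: index black — skip
        render→scan: scan black — skip
        render→fetch: fetch is gray → back edge
Back edge closes the cycle fetch → notify → merge → render → fetch; its vertices are {fetch, merge, notify, render}.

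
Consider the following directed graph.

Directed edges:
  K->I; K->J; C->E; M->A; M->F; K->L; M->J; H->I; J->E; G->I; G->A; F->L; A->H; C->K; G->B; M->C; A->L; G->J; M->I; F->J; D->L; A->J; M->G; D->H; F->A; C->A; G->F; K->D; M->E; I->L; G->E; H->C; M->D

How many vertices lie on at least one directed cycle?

5

A vertex is on a directed cycle iff it belongs to a strongly connected component of size ≥ 2 (or has a self-loop).
The vertices on cycles are {A, C, D, H, K} — 5 in total.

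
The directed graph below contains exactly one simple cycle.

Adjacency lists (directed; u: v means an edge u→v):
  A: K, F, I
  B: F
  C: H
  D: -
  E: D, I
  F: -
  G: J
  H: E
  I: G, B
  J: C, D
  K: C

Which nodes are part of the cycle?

C, E, G, H, I, J

DFS with gray/black marking from I:
I gray
  G gray
    J gray
      C gray
        H gray
          E gray
            D gray
            D black
            E→I: I is gray → back edge
Back edge closes the cycle I → G → J → C → H → E → I; its vertices are {C, E, G, H, I, J}.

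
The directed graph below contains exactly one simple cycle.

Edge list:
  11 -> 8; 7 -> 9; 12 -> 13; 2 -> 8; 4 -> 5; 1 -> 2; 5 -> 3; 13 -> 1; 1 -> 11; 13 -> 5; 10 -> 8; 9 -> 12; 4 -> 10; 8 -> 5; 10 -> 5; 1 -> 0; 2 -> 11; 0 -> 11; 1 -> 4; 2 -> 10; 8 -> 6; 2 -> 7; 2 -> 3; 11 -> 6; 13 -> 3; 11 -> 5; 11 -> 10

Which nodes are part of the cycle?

DFS with gray/black marking from 1:
1 gray
  11 gray
    5 gray
      3 gray
      3 black
    5 black
    10 gray
      10→5: 5 black — skip
      8 gray
        8→5: 5 black — skip
        6 gray
        6 black
      8 black
    10 black
    11→6: 6 black — skip
    11→8: 8 black — skip
  11 black
  2 gray
    2→3: 3 black — skip
    2→8: 8 black — skip
    7 gray
      9 gray
        12 gray
          13 gray
            13→5: 5 black — skip
            13→1: 1 is gray → back edge
Back edge closes the cycle 1 → 2 → 7 → 9 → 12 → 13 → 1; its vertices are {1, 2, 7, 9, 12, 13}.

1, 2, 7, 9, 12, 13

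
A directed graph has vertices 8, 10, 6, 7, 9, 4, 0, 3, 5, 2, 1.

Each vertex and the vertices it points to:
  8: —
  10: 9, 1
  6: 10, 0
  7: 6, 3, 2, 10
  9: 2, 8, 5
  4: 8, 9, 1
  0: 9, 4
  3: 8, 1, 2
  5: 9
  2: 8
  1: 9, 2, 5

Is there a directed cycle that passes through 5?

5 is on a cycle iff 5 can reach itself via ≥1 edge.
5 → 9 → 5 — yes.

Yes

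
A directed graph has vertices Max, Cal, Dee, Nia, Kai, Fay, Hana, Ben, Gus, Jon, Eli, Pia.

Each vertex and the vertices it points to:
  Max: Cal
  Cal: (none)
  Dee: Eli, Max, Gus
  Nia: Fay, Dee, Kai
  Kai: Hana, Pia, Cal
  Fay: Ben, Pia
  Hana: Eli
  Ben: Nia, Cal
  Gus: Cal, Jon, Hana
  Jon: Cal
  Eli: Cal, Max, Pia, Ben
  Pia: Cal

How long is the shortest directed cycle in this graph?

3

For each vertex v, BFS finds the shortest path from v back to v.
The shortest such closed walk is Nia → Fay → Ben → Nia, length 3.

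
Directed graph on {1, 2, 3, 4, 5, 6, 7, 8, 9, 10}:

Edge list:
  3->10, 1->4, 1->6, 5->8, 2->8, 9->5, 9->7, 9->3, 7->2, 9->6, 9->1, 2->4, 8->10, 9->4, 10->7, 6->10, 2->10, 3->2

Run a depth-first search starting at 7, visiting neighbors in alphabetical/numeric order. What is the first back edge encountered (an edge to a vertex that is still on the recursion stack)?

10→7

DFS from 7 (visiting neighbors in alphabetical/numeric order); mark gray on enter, black on exit:
7 gray
  2 gray
    4 gray
    4 black
    8 gray
      10 gray
        10→7: 7 is gray → back edge
First back edge: 10 → 7.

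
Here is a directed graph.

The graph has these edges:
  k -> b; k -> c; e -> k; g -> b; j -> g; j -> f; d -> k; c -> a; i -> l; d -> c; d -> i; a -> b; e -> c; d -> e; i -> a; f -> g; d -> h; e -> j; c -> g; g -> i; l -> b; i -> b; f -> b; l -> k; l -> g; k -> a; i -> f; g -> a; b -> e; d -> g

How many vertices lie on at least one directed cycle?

10

A vertex is on a directed cycle iff it belongs to a strongly connected component of size ≥ 2 (or has a self-loop).
The vertices on cycles are {a, b, c, e, f, g, i, j, k, l} — 10 in total.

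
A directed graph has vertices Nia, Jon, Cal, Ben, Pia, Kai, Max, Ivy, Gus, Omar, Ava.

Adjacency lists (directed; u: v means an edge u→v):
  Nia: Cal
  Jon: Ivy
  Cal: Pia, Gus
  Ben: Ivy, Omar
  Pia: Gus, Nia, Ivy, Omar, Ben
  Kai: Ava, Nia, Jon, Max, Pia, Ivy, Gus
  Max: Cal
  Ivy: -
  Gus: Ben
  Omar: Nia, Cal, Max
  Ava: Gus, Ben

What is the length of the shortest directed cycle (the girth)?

For each vertex v, BFS finds the shortest path from v back to v.
The shortest such closed walk is Pia → Omar → Cal → Pia, length 3.

3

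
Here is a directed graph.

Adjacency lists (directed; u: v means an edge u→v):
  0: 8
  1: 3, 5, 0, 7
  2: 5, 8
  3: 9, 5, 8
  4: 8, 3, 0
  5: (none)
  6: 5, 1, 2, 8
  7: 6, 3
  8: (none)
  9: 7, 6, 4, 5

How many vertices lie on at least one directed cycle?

6

A vertex is on a directed cycle iff it belongs to a strongly connected component of size ≥ 2 (or has a self-loop).
The vertices on cycles are {1, 3, 4, 6, 7, 9} — 6 in total.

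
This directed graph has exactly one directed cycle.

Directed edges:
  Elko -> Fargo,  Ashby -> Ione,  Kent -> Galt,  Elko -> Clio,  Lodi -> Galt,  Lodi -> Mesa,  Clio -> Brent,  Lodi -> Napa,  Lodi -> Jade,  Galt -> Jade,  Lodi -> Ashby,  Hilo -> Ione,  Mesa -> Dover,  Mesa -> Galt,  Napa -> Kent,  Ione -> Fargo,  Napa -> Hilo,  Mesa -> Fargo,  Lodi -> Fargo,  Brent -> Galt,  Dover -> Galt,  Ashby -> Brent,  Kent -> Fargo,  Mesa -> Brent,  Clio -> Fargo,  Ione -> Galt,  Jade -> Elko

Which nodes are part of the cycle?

Clio, Elko, Galt, Jade, Brent

DFS with gray/black marking from Jade:
Jade gray
  Elko gray
    Fargo gray
    Fargo black
    Clio gray
      Brent gray
        Galt gray
          Galt→Jade: Jade is gray → back edge
Back edge closes the cycle Jade → Elko → Clio → Brent → Galt → Jade; its vertices are {Clio, Elko, Galt, Jade, Brent}.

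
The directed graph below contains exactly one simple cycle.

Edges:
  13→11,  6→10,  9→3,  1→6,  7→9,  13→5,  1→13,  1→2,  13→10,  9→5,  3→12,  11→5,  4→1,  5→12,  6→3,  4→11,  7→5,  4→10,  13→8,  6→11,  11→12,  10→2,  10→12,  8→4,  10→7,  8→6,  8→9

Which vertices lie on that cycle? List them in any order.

1, 4, 8, 13

DFS with gray/black marking from 4:
4 gray
  1 gray
    6 gray
      11 gray
        12 gray
        12 black
        5 gray
          5→12: 12 black — skip
        5 black
      11 black
      3 gray
        3→12: 12 black — skip
      3 black
      10 gray
        2 gray
        2 black
        7 gray
          9 gray
            9→3: 3 black — skip
            9→5: 5 black — skip
          9 black
          7→5: 5 black — skip
        7 black
        10→12: 12 black — skip
      10 black
    6 black
    13 gray
      13→11: 11 black — skip
      13→10: 10 black — skip
      8 gray
        8→4: 4 is gray → back edge
Back edge closes the cycle 4 → 1 → 13 → 8 → 4; its vertices are {1, 4, 8, 13}.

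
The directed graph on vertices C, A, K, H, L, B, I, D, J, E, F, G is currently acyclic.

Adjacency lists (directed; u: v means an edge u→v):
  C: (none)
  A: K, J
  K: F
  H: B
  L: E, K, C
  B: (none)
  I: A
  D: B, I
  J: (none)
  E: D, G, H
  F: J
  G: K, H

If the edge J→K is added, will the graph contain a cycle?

Yes

Adding J→K creates a cycle iff K can already reach J.
Path from K: K → F → J.
So K → … → J → K is a cycle.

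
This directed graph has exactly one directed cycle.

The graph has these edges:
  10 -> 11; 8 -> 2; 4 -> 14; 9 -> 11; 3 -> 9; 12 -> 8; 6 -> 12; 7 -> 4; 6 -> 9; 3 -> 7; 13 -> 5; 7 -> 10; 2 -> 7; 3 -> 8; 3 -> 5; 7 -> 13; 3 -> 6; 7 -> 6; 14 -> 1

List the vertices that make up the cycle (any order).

DFS with gray/black marking from 7:
7 gray
  4 gray
    14 gray
      1 gray
      1 black
    14 black
  4 black
  10 gray
    11 gray
    11 black
  10 black
  6 gray
    9 gray
      9→11: 11 black — skip
    9 black
    12 gray
      8 gray
        2 gray
          2→7: 7 is gray → back edge
Back edge closes the cycle 7 → 6 → 12 → 8 → 2 → 7; its vertices are {2, 6, 7, 8, 12}.

2, 6, 7, 8, 12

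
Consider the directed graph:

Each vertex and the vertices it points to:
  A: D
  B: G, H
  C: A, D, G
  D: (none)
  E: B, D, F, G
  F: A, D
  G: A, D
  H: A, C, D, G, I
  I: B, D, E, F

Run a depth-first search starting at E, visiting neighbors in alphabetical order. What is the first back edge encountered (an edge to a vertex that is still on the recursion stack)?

DFS from E (visiting neighbors in alphabetical order); mark gray on enter, black on exit:
E gray
  B gray
    G gray
      A gray
        D gray
        D black
      A black
      G→D: D black — skip
    G black
    H gray
      H→A: A black — skip
      C gray
        C→A: A black — skip
        C→D: D black — skip
        C→G: G black — skip
      C black
      H→D: D black — skip
      H→G: G black — skip
      I gray
        I→B: B is gray → back edge
First back edge: I → B.

I->B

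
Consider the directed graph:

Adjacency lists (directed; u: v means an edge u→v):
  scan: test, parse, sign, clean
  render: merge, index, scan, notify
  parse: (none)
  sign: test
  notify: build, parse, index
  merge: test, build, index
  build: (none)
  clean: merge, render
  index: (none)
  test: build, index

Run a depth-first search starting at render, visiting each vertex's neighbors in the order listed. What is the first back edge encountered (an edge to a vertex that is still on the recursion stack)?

clean->render

DFS from render (visiting each vertex's neighbors in the order listed); mark gray on enter, black on exit:
render gray
  merge gray
    test gray
      build gray
      build black
      index gray
      index black
    test black
    merge→build: build black — skip
    merge→index: index black — skip
  merge black
  render→index: index black — skip
  scan gray
    scan→test: test black — skip
    parse gray
    parse black
    sign gray
      sign→test: test black — skip
    sign black
    clean gray
      clean→merge: merge black — skip
      clean→render: render is gray → back edge
First back edge: clean → render.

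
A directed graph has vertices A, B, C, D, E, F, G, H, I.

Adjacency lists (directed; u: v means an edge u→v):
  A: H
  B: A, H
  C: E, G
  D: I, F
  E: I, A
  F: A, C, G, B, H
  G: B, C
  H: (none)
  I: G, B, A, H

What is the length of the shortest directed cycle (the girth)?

2

For each vertex v, BFS finds the shortest path from v back to v.
The shortest such closed walk is G → C → G, length 2.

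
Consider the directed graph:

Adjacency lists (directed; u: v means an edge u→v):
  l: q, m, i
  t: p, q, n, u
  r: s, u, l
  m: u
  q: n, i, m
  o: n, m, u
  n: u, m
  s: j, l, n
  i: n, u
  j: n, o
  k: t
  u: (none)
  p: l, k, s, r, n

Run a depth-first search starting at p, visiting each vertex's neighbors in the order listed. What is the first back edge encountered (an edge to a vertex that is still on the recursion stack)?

t→p

DFS from p (visiting each vertex's neighbors in the order listed); mark gray on enter, black on exit:
p gray
  l gray
    q gray
      n gray
        u gray
        u black
        m gray
          m→u: u black — skip
        m black
      n black
      i gray
        i→n: n black — skip
        i→u: u black — skip
      i black
      q→m: m black — skip
    q black
    l→m: m black — skip
    l→i: i black — skip
  l black
  k gray
    t gray
      t→p: p is gray → back edge
First back edge: t → p.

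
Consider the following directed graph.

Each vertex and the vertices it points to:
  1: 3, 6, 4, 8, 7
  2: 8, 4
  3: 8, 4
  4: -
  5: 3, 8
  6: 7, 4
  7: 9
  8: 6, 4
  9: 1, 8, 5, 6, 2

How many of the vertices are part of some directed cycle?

8

A vertex is on a directed cycle iff it belongs to a strongly connected component of size ≥ 2 (or has a self-loop).
The vertices on cycles are {1, 2, 3, 5, 6, 7, 8, 9} — 8 in total.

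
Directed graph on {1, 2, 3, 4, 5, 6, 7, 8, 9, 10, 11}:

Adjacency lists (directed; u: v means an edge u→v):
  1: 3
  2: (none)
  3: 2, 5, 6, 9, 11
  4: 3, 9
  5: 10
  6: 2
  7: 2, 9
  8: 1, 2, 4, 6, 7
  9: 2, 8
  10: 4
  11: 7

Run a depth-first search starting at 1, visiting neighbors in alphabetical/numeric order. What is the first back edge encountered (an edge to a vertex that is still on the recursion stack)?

4→3

DFS from 1 (visiting neighbors in alphabetical/numeric order); mark gray on enter, black on exit:
1 gray
  3 gray
    2 gray
    2 black
    5 gray
      10 gray
        4 gray
          4→3: 3 is gray → back edge
First back edge: 4 → 3.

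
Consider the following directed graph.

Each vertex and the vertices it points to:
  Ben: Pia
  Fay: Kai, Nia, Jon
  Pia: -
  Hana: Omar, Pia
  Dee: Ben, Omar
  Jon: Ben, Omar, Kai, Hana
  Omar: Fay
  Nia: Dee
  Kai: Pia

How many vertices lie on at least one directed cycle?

6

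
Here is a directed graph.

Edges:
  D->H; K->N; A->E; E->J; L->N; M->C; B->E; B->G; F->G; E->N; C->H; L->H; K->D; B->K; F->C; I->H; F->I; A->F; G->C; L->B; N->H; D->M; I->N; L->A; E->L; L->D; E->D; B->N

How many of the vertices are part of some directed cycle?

4

A vertex is on a directed cycle iff it belongs to a strongly connected component of size ≥ 2 (or has a self-loop).
The vertices on cycles are {A, B, E, L} — 4 in total.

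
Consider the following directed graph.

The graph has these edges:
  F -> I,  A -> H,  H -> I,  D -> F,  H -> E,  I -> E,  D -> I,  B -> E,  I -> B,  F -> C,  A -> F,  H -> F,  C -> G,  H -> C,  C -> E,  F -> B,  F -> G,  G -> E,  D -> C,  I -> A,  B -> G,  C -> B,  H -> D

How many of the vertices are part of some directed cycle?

A vertex is on a directed cycle iff it belongs to a strongly connected component of size ≥ 2 (or has a self-loop).
The vertices on cycles are {A, D, F, H, I} — 5 in total.

5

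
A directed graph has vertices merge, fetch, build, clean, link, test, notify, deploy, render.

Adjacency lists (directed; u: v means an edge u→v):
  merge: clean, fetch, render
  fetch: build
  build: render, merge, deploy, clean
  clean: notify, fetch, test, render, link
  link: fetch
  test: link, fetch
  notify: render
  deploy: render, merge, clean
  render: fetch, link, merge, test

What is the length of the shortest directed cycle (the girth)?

2

For each vertex v, BFS finds the shortest path from v back to v.
The shortest such closed walk is merge → render → merge, length 2.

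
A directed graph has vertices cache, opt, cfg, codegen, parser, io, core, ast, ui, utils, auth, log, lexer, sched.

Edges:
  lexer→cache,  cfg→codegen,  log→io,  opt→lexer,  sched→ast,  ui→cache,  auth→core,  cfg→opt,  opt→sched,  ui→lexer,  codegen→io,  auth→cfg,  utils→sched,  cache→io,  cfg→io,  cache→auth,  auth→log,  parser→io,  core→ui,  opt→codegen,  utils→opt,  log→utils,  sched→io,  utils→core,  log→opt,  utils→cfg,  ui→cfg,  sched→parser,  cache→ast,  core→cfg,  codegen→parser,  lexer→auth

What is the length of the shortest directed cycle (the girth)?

For each vertex v, BFS finds the shortest path from v back to v.
The shortest such closed walk is ui → cache → auth → core → ui, length 4.

4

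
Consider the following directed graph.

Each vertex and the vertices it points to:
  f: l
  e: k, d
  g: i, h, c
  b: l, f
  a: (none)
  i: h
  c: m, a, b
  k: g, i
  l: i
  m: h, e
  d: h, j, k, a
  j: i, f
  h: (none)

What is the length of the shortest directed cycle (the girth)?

5

For each vertex v, BFS finds the shortest path from v back to v.
The shortest such closed walk is c → m → e → k → g → c, length 5.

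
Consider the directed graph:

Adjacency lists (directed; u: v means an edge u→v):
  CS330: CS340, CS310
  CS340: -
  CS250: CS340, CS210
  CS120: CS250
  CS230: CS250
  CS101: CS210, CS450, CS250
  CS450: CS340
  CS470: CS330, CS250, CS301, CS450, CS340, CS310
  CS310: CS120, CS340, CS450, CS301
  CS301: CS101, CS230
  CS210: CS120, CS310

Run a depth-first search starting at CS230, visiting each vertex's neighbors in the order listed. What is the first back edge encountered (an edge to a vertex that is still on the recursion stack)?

CS120→CS250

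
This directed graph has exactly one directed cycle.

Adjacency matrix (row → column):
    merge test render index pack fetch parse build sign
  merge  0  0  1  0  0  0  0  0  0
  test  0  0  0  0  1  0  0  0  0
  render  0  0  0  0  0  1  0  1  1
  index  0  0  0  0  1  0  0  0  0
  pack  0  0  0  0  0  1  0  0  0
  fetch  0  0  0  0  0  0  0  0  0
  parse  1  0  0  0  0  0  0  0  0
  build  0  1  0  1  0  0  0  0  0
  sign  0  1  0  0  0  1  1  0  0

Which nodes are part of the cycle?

sign, merge, parse, render

DFS with gray/black marking from render:
render gray
  fetch gray
  fetch black
  build gray
    test gray
      pack gray
        pack→fetch: fetch black — skip
      pack black
    test black
    index gray
      index→pack: pack black — skip
    index black
  build black
  sign gray
    parse gray
      merge gray
        merge→render: render is gray → back edge
Back edge closes the cycle render → sign → parse → merge → render; its vertices are {sign, merge, parse, render}.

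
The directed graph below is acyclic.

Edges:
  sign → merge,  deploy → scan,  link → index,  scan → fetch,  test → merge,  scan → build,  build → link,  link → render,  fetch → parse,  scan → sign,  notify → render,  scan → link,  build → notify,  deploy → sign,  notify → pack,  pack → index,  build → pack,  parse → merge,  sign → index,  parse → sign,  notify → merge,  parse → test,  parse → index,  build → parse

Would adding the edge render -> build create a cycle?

Yes

Adding render→build creates a cycle iff build can already reach render.
Path from build: build → notify → render.
So build → … → render → build is a cycle.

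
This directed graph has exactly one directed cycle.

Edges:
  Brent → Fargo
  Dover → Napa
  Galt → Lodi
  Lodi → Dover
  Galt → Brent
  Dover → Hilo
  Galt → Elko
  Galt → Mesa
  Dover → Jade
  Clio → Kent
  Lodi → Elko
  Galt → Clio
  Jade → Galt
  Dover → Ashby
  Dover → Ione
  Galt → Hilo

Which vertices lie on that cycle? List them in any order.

DFS with gray/black marking from Galt:
Galt gray
  Mesa gray
  Mesa black
  Lodi gray
    Elko gray
    Elko black
    Dover gray
      Jade gray
        Jade→Galt: Galt is gray → back edge
Back edge closes the cycle Galt → Lodi → Dover → Jade → Galt; its vertices are {Galt, Jade, Lodi, Dover}.

Galt, Jade, Lodi, Dover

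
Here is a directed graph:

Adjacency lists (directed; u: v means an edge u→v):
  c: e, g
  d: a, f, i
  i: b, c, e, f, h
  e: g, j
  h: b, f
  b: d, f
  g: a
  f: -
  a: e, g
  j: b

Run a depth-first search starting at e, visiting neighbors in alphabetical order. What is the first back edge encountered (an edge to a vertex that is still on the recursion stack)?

a->e

DFS from e (visiting neighbors in alphabetical order); mark gray on enter, black on exit:
e gray
  g gray
    a gray
      a→e: e is gray → back edge
First back edge: a → e.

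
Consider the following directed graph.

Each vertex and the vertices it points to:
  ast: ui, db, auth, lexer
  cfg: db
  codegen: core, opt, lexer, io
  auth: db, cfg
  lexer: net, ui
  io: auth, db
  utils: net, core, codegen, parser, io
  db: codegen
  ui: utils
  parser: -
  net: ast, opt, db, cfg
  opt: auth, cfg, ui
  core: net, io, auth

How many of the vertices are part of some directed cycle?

A vertex is on a directed cycle iff it belongs to a strongly connected component of size ≥ 2 (or has a self-loop).
The vertices on cycles are {db, io, ui, ast, cfg, net, opt, auth, core, lexer, utils, codegen} — 12 in total.

12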